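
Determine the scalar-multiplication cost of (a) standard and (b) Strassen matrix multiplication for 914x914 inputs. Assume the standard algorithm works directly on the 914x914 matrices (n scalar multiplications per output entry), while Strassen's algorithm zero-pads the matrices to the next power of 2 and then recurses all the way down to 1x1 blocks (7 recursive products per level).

Matrix multiplication for 914x914 matrices:

Strassen's algorithm requires power-of-2 dimensions. Pad 914x914 to 1024x1024 (next power of 2).

Standard algorithm: 914^3 = 763551944 multiplications
Strassen's algorithm: 7^(log2(1024)) = 7^10 = 282475249 multiplications
Savings: 763551944 - 282475249 = 481076695 multiplications

Standard: 763551944 multiplications (914^3). Strassen: 282475249 multiplications (7^10, after padding to 1024x1024). Strassen reduces 8 recursive multiplications to 7 at each level.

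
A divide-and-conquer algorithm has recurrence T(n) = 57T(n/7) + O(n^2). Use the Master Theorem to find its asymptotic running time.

Master Theorem for T(n) = 57T(n/7) + O(n^2):

a = 57, b = 7, c = 2
log_b(a) = log_7(57) = 2.0777

Case 1: c = 2 < log_7(57) = 2.0777
T(n) = O(n^(log_7 57))

For T(n) = 57T(n/7) + O(n^2): log_7(57) = 2.0777. This is Case 1 of the Master Theorem (c < log_b(a), work dominated by leaves), giving O(n^(log_7 57)).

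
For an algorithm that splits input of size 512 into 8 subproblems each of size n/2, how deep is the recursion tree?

For divide and conquer with division factor 2:

Problem sizes at each level:
Level 0: 512
Level 1: 256
Level 2: 128
Level 3: 64
Level 4: 32
Level 5: 16
Level 6: 8
Level 7: 4
Level 8: 2
Level 9: 1

The root is level 0 and the size-1 base case is level 9 (the tree spans levels 0 through 9, i.e. 10 levels counting the root), so the depth is the number of divisions: log_2(512) = 9

The recursion tree depth is log_2(512) = 9. At each level, the problem size is divided by 2, so it takes 9 divisions to reduce to a base case of size 1. The algorithm makes 8 recursive calls at each level.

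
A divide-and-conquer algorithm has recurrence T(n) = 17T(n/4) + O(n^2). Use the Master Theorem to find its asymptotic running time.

Master Theorem for T(n) = 17T(n/4) + O(n^2):

a = 17, b = 4, c = 2
log_b(a) = log_4(17) = 2.0437

Case 1: c = 2 < log_4(17) = 2.0437
T(n) = O(n^(log_4 17))

For T(n) = 17T(n/4) + O(n^2): log_4(17) = 2.0437. This is Case 1 of the Master Theorem (c < log_b(a), work dominated by leaves), giving O(n^(log_4 17)).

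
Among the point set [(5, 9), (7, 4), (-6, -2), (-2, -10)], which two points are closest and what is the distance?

Computing all pairwise distances among 4 points:

d((5, 9), (7, 4)) = 5.3852 <-- minimum
d((5, 9), (-6, -2)) = 15.5563
d((5, 9), (-2, -10)) = 20.2485
d((7, 4), (-6, -2)) = 14.3178
d((7, 4), (-2, -10)) = 16.6433
d((-6, -2), (-2, -10)) = 8.9443

Closest pair: (5, 9) and (7, 4) with distance 5.3852

The closest pair is (5, 9) and (7, 4) with Euclidean distance 5.3852. For 4 points, brute-force pairwise comparison is shown above. For large n, the divide-and-conquer algorithm (sort by x, recurse on halves, check the dividing strip) achieves O(n log n).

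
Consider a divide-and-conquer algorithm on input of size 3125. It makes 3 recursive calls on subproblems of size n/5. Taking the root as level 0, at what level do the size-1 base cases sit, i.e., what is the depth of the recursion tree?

For divide and conquer with division factor 5:

Problem sizes at each level:
Level 0: 3125
Level 1: 625
Level 2: 125
Level 3: 25
Level 4: 5
Level 5: 1

The root is level 0 and the size-1 base case is level 5 (the tree spans levels 0 through 5, i.e. 6 levels counting the root), so the depth is the number of divisions: log_5(3125) = 5

The recursion tree depth is log_5(3125) = 5. At each level, the problem size is divided by 5, so it takes 5 divisions to reduce to a base case of size 1. The algorithm makes 3 recursive calls at each level.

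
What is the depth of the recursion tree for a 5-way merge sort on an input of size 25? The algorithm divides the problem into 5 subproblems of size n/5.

For divide and conquer with division factor 5:

Problem sizes at each level:
Level 0: 25
Level 1: 5
Level 2: 1

The root is level 0 and the size-1 base case is level 2 (the tree spans levels 0 through 2, i.e. 3 levels counting the root), so the depth is the number of divisions: log_5(25) = 2

The recursion tree depth is log_5(25) = 2. At each level, the problem size is divided by 5, so it takes 2 divisions to reduce to a base case of size 1. The algorithm makes 5 recursive calls at each level.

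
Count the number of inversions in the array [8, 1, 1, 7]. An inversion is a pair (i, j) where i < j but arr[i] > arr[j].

Finding inversions in [8, 1, 1, 7]:

(0, 1): arr[0]=8 > arr[1]=1
(0, 2): arr[0]=8 > arr[2]=1
(0, 3): arr[0]=8 > arr[3]=7

Total inversions: 3

The array has 3 inversion(s): (0,1), (0,2), (0,3). Each pair (i,j) satisfies i < j and arr[i] > arr[j].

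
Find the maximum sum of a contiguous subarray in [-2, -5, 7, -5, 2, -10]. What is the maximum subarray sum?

Using Kadane's algorithm on [-2, -5, 7, -5, 2, -10]:

Scanning through the array:
Position 1 (value -5): max_ending_here = -5, max_so_far = -2
Position 2 (value 7): max_ending_here = 7, max_so_far = 7
Position 3 (value -5): max_ending_here = 2, max_so_far = 7
Position 4 (value 2): max_ending_here = 4, max_so_far = 7
Position 5 (value -10): max_ending_here = -6, max_so_far = 7

Maximum subarray: [7]
Maximum sum: 7

The maximum subarray is [7] with sum 7. This subarray runs from index 2 to index 2.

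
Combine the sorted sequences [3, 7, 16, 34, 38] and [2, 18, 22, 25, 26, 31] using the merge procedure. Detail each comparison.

Merging process:

Compare 3 vs 2: take 2 from right. Merged: [2]
Compare 3 vs 18: take 3 from left. Merged: [2, 3]
Compare 7 vs 18: take 7 from left. Merged: [2, 3, 7]
Compare 16 vs 18: take 16 from left. Merged: [2, 3, 7, 16]
Compare 34 vs 18: take 18 from right. Merged: [2, 3, 7, 16, 18]
Compare 34 vs 22: take 22 from right. Merged: [2, 3, 7, 16, 18, 22]
Compare 34 vs 25: take 25 from right. Merged: [2, 3, 7, 16, 18, 22, 25]
Compare 34 vs 26: take 26 from right. Merged: [2, 3, 7, 16, 18, 22, 25, 26]
Compare 34 vs 31: take 31 from right. Merged: [2, 3, 7, 16, 18, 22, 25, 26, 31]
Append remaining from left: [34, 38]. Merged: [2, 3, 7, 16, 18, 22, 25, 26, 31, 34, 38]

Final merged array: [2, 3, 7, 16, 18, 22, 25, 26, 31, 34, 38]
Total comparisons: 9

The merged array is [2, 3, 7, 16, 18, 22, 25, 26, 31, 34, 38], requiring 9 comparisons. The merge step runs in O(n) time where n is the total number of elements.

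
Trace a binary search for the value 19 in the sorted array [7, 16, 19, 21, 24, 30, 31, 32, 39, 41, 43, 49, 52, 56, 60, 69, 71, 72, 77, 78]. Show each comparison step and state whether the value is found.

Binary search for 19 in [7, 16, 19, 21, 24, 30, 31, 32, 39, 41, 43, 49, 52, 56, 60, 69, 71, 72, 77, 78]:

lo=0, hi=19, mid=9, arr[mid]=41 -> 41 > 19, search left half
lo=0, hi=8, mid=4, arr[mid]=24 -> 24 > 19, search left half
lo=0, hi=3, mid=1, arr[mid]=16 -> 16 < 19, search right half
lo=2, hi=3, mid=2, arr[mid]=19 -> Found target at index 2!

Binary search finds 19 at index 2 after 4 comparisons. The search repeatedly halves the search space by comparing with the middle element.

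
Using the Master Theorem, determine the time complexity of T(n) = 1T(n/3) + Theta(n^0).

Master Theorem for T(n) = 1T(n/3) + O(n^0):

a = 1, b = 3, c = 0
log_b(a) = log_3(1) = 0.0000

Case 2: c = 0 = log_3(1) = 0.0000
T(n) = O(n^0 log n) = O(log n)

For T(n) = 1T(n/3) + O(n^0): log_3(1) = 0.0000. This is Case 2 of the Master Theorem (c = log_b(a), equal work at all levels), giving O(log n).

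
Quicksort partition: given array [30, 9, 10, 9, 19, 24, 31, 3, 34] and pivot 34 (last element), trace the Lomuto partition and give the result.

Lomuto partition with pivot = 34:

Initial array: [30, 9, 10, 9, 19, 24, 31, 3, 34]

arr[0]=30 <= 34: swap with position 0, array becomes [30, 9, 10, 9, 19, 24, 31, 3, 34]
arr[1]=9 <= 34: swap with position 1, array becomes [30, 9, 10, 9, 19, 24, 31, 3, 34]
arr[2]=10 <= 34: swap with position 2, array becomes [30, 9, 10, 9, 19, 24, 31, 3, 34]
arr[3]=9 <= 34: swap with position 3, array becomes [30, 9, 10, 9, 19, 24, 31, 3, 34]
arr[4]=19 <= 34: swap with position 4, array becomes [30, 9, 10, 9, 19, 24, 31, 3, 34]
arr[5]=24 <= 34: swap with position 5, array becomes [30, 9, 10, 9, 19, 24, 31, 3, 34]
arr[6]=31 <= 34: swap with position 6, array becomes [30, 9, 10, 9, 19, 24, 31, 3, 34]
arr[7]=3 <= 34: swap with position 7, array becomes [30, 9, 10, 9, 19, 24, 31, 3, 34]

Place pivot at position 8: [30, 9, 10, 9, 19, 24, 31, 3, 34]
Pivot position: 8

After partitioning with pivot 34, the array becomes [30, 9, 10, 9, 19, 24, 31, 3, 34]. The pivot is placed at index 8. All elements to the left of the pivot are <= 34, and all elements to the right are > 34.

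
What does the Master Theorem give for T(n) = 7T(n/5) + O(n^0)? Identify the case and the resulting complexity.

Master Theorem for T(n) = 7T(n/5) + O(n^0):

a = 7, b = 5, c = 0
log_b(a) = log_5(7) = 1.2091

Case 1: c = 0 < log_5(7) = 1.2091
T(n) = O(n^(log_5 7))

For T(n) = 7T(n/5) + O(n^0): log_5(7) = 1.2091. This is Case 1 of the Master Theorem (c < log_b(a), work dominated by leaves), giving O(n^(log_5 7)).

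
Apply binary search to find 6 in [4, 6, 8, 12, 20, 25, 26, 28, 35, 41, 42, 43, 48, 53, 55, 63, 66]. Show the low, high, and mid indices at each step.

Binary search for 6 in [4, 6, 8, 12, 20, 25, 26, 28, 35, 41, 42, 43, 48, 53, 55, 63, 66]:

lo=0, hi=16, mid=8, arr[mid]=35 -> 35 > 6, search left half
lo=0, hi=7, mid=3, arr[mid]=12 -> 12 > 6, search left half
lo=0, hi=2, mid=1, arr[mid]=6 -> Found target at index 1!

Binary search finds 6 at index 1 after 3 comparisons. The search repeatedly halves the search space by comparing with the middle element.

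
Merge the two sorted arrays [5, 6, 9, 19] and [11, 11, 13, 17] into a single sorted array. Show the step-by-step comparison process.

Merging process:

Compare 5 vs 11: take 5 from left. Merged: [5]
Compare 6 vs 11: take 6 from left. Merged: [5, 6]
Compare 9 vs 11: take 9 from left. Merged: [5, 6, 9]
Compare 19 vs 11: take 11 from right. Merged: [5, 6, 9, 11]
Compare 19 vs 11: take 11 from right. Merged: [5, 6, 9, 11, 11]
Compare 19 vs 13: take 13 from right. Merged: [5, 6, 9, 11, 11, 13]
Compare 19 vs 17: take 17 from right. Merged: [5, 6, 9, 11, 11, 13, 17]
Append remaining from left: [19]. Merged: [5, 6, 9, 11, 11, 13, 17, 19]

Final merged array: [5, 6, 9, 11, 11, 13, 17, 19]
Total comparisons: 7

The merged array is [5, 6, 9, 11, 11, 13, 17, 19], requiring 7 comparisons. The merge step runs in O(n) time where n is the total number of elements.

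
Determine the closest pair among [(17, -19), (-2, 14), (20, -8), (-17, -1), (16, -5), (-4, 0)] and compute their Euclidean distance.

Computing all pairwise distances among 6 points:

d((17, -19), (-2, 14)) = 38.0789
d((17, -19), (20, -8)) = 11.4018
d((17, -19), (-17, -1)) = 38.4708
d((17, -19), (16, -5)) = 14.0357
d((17, -19), (-4, 0)) = 28.3196
d((-2, 14), (20, -8)) = 31.1127
d((-2, 14), (-17, -1)) = 21.2132
d((-2, 14), (16, -5)) = 26.1725
d((-2, 14), (-4, 0)) = 14.1421
d((20, -8), (-17, -1)) = 37.6563
d((20, -8), (16, -5)) = 5.0 <-- minimum
d((20, -8), (-4, 0)) = 25.2982
d((-17, -1), (16, -5)) = 33.2415
d((-17, -1), (-4, 0)) = 13.0384
d((16, -5), (-4, 0)) = 20.6155

Closest pair: (20, -8) and (16, -5) with distance 5.0

The closest pair is (20, -8) and (16, -5) with Euclidean distance 5.0. For 6 points, brute-force pairwise comparison is shown above. For large n, the divide-and-conquer algorithm (sort by x, recurse on halves, check the dividing strip) achieves O(n log n).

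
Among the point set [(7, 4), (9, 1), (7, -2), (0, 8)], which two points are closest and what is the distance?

Computing all pairwise distances among 4 points:

d((7, 4), (9, 1)) = 3.6056 <-- minimum
d((7, 4), (7, -2)) = 6.0
d((7, 4), (0, 8)) = 8.0623
d((9, 1), (7, -2)) = 3.6056 <-- minimum
d((9, 1), (0, 8)) = 11.4018
d((7, -2), (0, 8)) = 12.2066

Minimum distance: 3.6056 (tie among 2 pairs: (7, 4) and (9, 1); (9, 1) and (7, -2))

The minimum Euclidean distance is 3.6056. There is a tie: 2 pairs achieve this minimum — (7, 4) and (9, 1); (9, 1) and (7, -2). Any of these is a valid closest pair. For 4 points, brute-force pairwise comparison is shown above. For large n, the divide-and-conquer algorithm (sort by x, recurse on halves, check the dividing strip) achieves O(n log n).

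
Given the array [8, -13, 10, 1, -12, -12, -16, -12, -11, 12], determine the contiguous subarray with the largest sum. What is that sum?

Using Kadane's algorithm on [8, -13, 10, 1, -12, -12, -16, -12, -11, 12]:

Scanning through the array:
Position 1 (value -13): max_ending_here = -5, max_so_far = 8
Position 2 (value 10): max_ending_here = 10, max_so_far = 10
Position 3 (value 1): max_ending_here = 11, max_so_far = 11
Position 4 (value -12): max_ending_here = -1, max_so_far = 11
Position 5 (value -12): max_ending_here = -12, max_so_far = 11
Position 6 (value -16): max_ending_here = -16, max_so_far = 11
Position 7 (value -12): max_ending_here = -12, max_so_far = 11
Position 8 (value -11): max_ending_here = -11, max_so_far = 11
Position 9 (value 12): max_ending_here = 12, max_so_far = 12

Maximum subarray: [12]
Maximum sum: 12

The maximum subarray is [12] with sum 12. This subarray runs from index 9 to index 9.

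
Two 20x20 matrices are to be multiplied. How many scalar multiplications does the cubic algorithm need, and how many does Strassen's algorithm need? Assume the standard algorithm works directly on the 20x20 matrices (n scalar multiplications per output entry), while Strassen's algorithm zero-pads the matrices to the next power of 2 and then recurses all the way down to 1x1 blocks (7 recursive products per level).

Matrix multiplication for 20x20 matrices:

Strassen's algorithm requires power-of-2 dimensions. Pad 20x20 to 32x32 (next power of 2).

Standard algorithm: 20^3 = 8000 multiplications
Strassen's algorithm: 7^(log2(32)) = 7^5 = 16807 multiplications
Difference: 8000 - 16807 = -8807 (Strassen uses MORE here due to padding overhead — for small or just-over-power-of-2 n, padding can outweigh the per-level savings)

Standard: 8000 multiplications (20^3). Strassen: 16807 multiplications (7^5, after padding to 32x32). Strassen reduces 8 recursive multiplications to 7 at each level.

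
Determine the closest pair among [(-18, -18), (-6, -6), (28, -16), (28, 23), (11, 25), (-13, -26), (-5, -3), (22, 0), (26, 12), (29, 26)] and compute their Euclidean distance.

Computing all pairwise distances among 10 points:

d((-18, -18), (-6, -6)) = 16.9706
d((-18, -18), (28, -16)) = 46.0435
d((-18, -18), (28, 23)) = 61.6198
d((-18, -18), (11, 25)) = 51.8652
d((-18, -18), (-13, -26)) = 9.434
d((-18, -18), (-5, -3)) = 19.8494
d((-18, -18), (22, 0)) = 43.8634
d((-18, -18), (26, 12)) = 53.2541
d((-18, -18), (29, 26)) = 64.3817
d((-6, -6), (28, -16)) = 35.4401
d((-6, -6), (28, 23)) = 44.6878
d((-6, -6), (11, 25)) = 35.3553
d((-6, -6), (-13, -26)) = 21.1896
d((-6, -6), (-5, -3)) = 3.1623 <-- minimum
d((-6, -6), (22, 0)) = 28.6356
d((-6, -6), (26, 12)) = 36.7151
d((-6, -6), (29, 26)) = 47.4236
d((28, -16), (28, 23)) = 39.0
d((28, -16), (11, 25)) = 44.3847
d((28, -16), (-13, -26)) = 42.2019
d((28, -16), (-5, -3)) = 35.4683
d((28, -16), (22, 0)) = 17.088
d((28, -16), (26, 12)) = 28.0713
d((28, -16), (29, 26)) = 42.0119
d((28, 23), (11, 25)) = 17.1172
d((28, 23), (-13, -26)) = 63.8905
d((28, 23), (-5, -3)) = 42.0119
d((28, 23), (22, 0)) = 23.7697
d((28, 23), (26, 12)) = 11.1803
d((28, 23), (29, 26)) = 3.1623 <-- minimum
d((11, 25), (-13, -26)) = 56.3649
d((11, 25), (-5, -3)) = 32.249
d((11, 25), (22, 0)) = 27.313
d((11, 25), (26, 12)) = 19.8494
d((11, 25), (29, 26)) = 18.0278
d((-13, -26), (-5, -3)) = 24.3516
d((-13, -26), (22, 0)) = 43.6005
d((-13, -26), (26, 12)) = 54.4518
d((-13, -26), (29, 26)) = 66.8431
d((-5, -3), (22, 0)) = 27.1662
d((-5, -3), (26, 12)) = 34.4384
d((-5, -3), (29, 26)) = 44.6878
d((22, 0), (26, 12)) = 12.6491
d((22, 0), (29, 26)) = 26.9258
d((26, 12), (29, 26)) = 14.3178

Minimum distance: 3.1623 (tie among 2 pairs: (-6, -6) and (-5, -3); (28, 23) and (29, 26))

The minimum Euclidean distance is 3.1623. There is a tie: 2 pairs achieve this minimum — (-6, -6) and (-5, -3); (28, 23) and (29, 26). Any of these is a valid closest pair. For 10 points, brute-force pairwise comparison is shown above. For large n, the divide-and-conquer algorithm (sort by x, recurse on halves, check the dividing strip) achieves O(n log n).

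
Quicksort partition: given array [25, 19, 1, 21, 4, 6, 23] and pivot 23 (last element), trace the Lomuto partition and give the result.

Lomuto partition with pivot = 23:

Initial array: [25, 19, 1, 21, 4, 6, 23]

arr[0]=25 > 23: no swap
arr[1]=19 <= 23: swap with position 0, array becomes [19, 25, 1, 21, 4, 6, 23]
arr[2]=1 <= 23: swap with position 1, array becomes [19, 1, 25, 21, 4, 6, 23]
arr[3]=21 <= 23: swap with position 2, array becomes [19, 1, 21, 25, 4, 6, 23]
arr[4]=4 <= 23: swap with position 3, array becomes [19, 1, 21, 4, 25, 6, 23]
arr[5]=6 <= 23: swap with position 4, array becomes [19, 1, 21, 4, 6, 25, 23]

Place pivot at position 5: [19, 1, 21, 4, 6, 23, 25]
Pivot position: 5

After partitioning with pivot 23, the array becomes [19, 1, 21, 4, 6, 23, 25]. The pivot is placed at index 5. All elements to the left of the pivot are <= 23, and all elements to the right are > 23.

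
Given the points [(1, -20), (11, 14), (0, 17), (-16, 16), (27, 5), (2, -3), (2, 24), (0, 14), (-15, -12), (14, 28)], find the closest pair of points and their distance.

Computing all pairwise distances among 10 points:

d((1, -20), (11, 14)) = 35.4401
d((1, -20), (0, 17)) = 37.0135
d((1, -20), (-16, 16)) = 39.8121
d((1, -20), (27, 5)) = 36.0694
d((1, -20), (2, -3)) = 17.0294
d((1, -20), (2, 24)) = 44.0114
d((1, -20), (0, 14)) = 34.0147
d((1, -20), (-15, -12)) = 17.8885
d((1, -20), (14, 28)) = 49.7293
d((11, 14), (0, 17)) = 11.4018
d((11, 14), (-16, 16)) = 27.074
d((11, 14), (27, 5)) = 18.3576
d((11, 14), (2, -3)) = 19.2354
d((11, 14), (2, 24)) = 13.4536
d((11, 14), (0, 14)) = 11.0
d((11, 14), (-15, -12)) = 36.7696
d((11, 14), (14, 28)) = 14.3178
d((0, 17), (-16, 16)) = 16.0312
d((0, 17), (27, 5)) = 29.5466
d((0, 17), (2, -3)) = 20.0998
d((0, 17), (2, 24)) = 7.2801
d((0, 17), (0, 14)) = 3.0 <-- minimum
d((0, 17), (-15, -12)) = 32.6497
d((0, 17), (14, 28)) = 17.8045
d((-16, 16), (27, 5)) = 44.3847
d((-16, 16), (2, -3)) = 26.1725
d((-16, 16), (2, 24)) = 19.6977
d((-16, 16), (0, 14)) = 16.1245
d((-16, 16), (-15, -12)) = 28.0179
d((-16, 16), (14, 28)) = 32.311
d((27, 5), (2, -3)) = 26.2488
d((27, 5), (2, 24)) = 31.4006
d((27, 5), (0, 14)) = 28.4605
d((27, 5), (-15, -12)) = 45.31
d((27, 5), (14, 28)) = 26.4197
d((2, -3), (2, 24)) = 27.0
d((2, -3), (0, 14)) = 17.1172
d((2, -3), (-15, -12)) = 19.2354
d((2, -3), (14, 28)) = 33.2415
d((2, 24), (0, 14)) = 10.198
d((2, 24), (-15, -12)) = 39.8121
d((2, 24), (14, 28)) = 12.6491
d((0, 14), (-15, -12)) = 30.0167
d((0, 14), (14, 28)) = 19.799
d((-15, -12), (14, 28)) = 49.4065

Closest pair: (0, 17) and (0, 14) with distance 3.0

The closest pair is (0, 17) and (0, 14) with Euclidean distance 3.0. For 10 points, brute-force pairwise comparison is shown above. For large n, the divide-and-conquer algorithm (sort by x, recurse on halves, check the dividing strip) achieves O(n log n).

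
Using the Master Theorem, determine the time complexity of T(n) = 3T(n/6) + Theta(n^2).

Master Theorem for T(n) = 3T(n/6) + O(n^2):

a = 3, b = 6, c = 2
log_b(a) = log_6(3) = 0.6131

Case 3: c = 2 > log_6(3) = 0.6131
T(n) = O(n^2) = O(n^2)

For T(n) = 3T(n/6) + O(n^2): log_6(3) = 0.6131. This is Case 3 of the Master Theorem (c > log_b(a), work dominated by root), giving O(n^2).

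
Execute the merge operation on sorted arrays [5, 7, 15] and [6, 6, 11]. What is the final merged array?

Merging process:

Compare 5 vs 6: take 5 from left. Merged: [5]
Compare 7 vs 6: take 6 from right. Merged: [5, 6]
Compare 7 vs 6: take 6 from right. Merged: [5, 6, 6]
Compare 7 vs 11: take 7 from left. Merged: [5, 6, 6, 7]
Compare 15 vs 11: take 11 from right. Merged: [5, 6, 6, 7, 11]
Append remaining from left: [15]. Merged: [5, 6, 6, 7, 11, 15]

Final merged array: [5, 6, 6, 7, 11, 15]
Total comparisons: 5

The merged array is [5, 6, 6, 7, 11, 15], requiring 5 comparisons. The merge step runs in O(n) time where n is the total number of elements.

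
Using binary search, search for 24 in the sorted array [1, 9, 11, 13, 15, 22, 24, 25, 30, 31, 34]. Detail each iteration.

Binary search for 24 in [1, 9, 11, 13, 15, 22, 24, 25, 30, 31, 34]:

lo=0, hi=10, mid=5, arr[mid]=22 -> 22 < 24, search right half
lo=6, hi=10, mid=8, arr[mid]=30 -> 30 > 24, search left half
lo=6, hi=7, mid=6, arr[mid]=24 -> Found target at index 6!

Binary search finds 24 at index 6 after 3 comparisons. The search repeatedly halves the search space by comparing with the middle element.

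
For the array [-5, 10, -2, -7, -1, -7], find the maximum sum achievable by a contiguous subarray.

Using Kadane's algorithm on [-5, 10, -2, -7, -1, -7]:

Scanning through the array:
Position 1 (value 10): max_ending_here = 10, max_so_far = 10
Position 2 (value -2): max_ending_here = 8, max_so_far = 10
Position 3 (value -7): max_ending_here = 1, max_so_far = 10
Position 4 (value -1): max_ending_here = 0, max_so_far = 10
Position 5 (value -7): max_ending_here = -7, max_so_far = 10

Maximum subarray: [10]
Maximum sum: 10

The maximum subarray is [10] with sum 10. This subarray runs from index 1 to index 1.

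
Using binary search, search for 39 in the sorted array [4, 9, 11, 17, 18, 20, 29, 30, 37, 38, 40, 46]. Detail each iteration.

Binary search for 39 in [4, 9, 11, 17, 18, 20, 29, 30, 37, 38, 40, 46]:

lo=0, hi=11, mid=5, arr[mid]=20 -> 20 < 39, search right half
lo=6, hi=11, mid=8, arr[mid]=37 -> 37 < 39, search right half
lo=9, hi=11, mid=10, arr[mid]=40 -> 40 > 39, search left half
lo=9, hi=9, mid=9, arr[mid]=38 -> 38 < 39, search right half
lo=10 > hi=9, target 39 not found

Binary search determines that 39 is not in the array after 4 comparisons. The search space was exhausted without finding the target.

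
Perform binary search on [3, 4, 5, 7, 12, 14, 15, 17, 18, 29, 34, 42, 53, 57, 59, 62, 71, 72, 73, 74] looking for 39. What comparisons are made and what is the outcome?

Binary search for 39 in [3, 4, 5, 7, 12, 14, 15, 17, 18, 29, 34, 42, 53, 57, 59, 62, 71, 72, 73, 74]:

lo=0, hi=19, mid=9, arr[mid]=29 -> 29 < 39, search right half
lo=10, hi=19, mid=14, arr[mid]=59 -> 59 > 39, search left half
lo=10, hi=13, mid=11, arr[mid]=42 -> 42 > 39, search left half
lo=10, hi=10, mid=10, arr[mid]=34 -> 34 < 39, search right half
lo=11 > hi=10, target 39 not found

Binary search determines that 39 is not in the array after 4 comparisons. The search space was exhausted without finding the target.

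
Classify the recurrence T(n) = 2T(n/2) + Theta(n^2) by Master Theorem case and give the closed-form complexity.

Master Theorem for T(n) = 2T(n/2) + O(n^2):

a = 2, b = 2, c = 2
log_b(a) = log_2(2) = 1.0000

Case 3: c = 2 > log_2(2) = 1.0000
T(n) = O(n^2) = O(n^2)

For T(n) = 2T(n/2) + O(n^2): log_2(2) = 1.0000. This is Case 3 of the Master Theorem (c > log_b(a), work dominated by root), giving O(n^2).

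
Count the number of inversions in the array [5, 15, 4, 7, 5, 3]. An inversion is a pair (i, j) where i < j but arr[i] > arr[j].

Finding inversions in [5, 15, 4, 7, 5, 3]:

(0, 2): arr[0]=5 > arr[2]=4
(0, 5): arr[0]=5 > arr[5]=3
(1, 2): arr[1]=15 > arr[2]=4
(1, 3): arr[1]=15 > arr[3]=7
(1, 4): arr[1]=15 > arr[4]=5
(1, 5): arr[1]=15 > arr[5]=3
(2, 5): arr[2]=4 > arr[5]=3
(3, 4): arr[3]=7 > arr[4]=5
(3, 5): arr[3]=7 > arr[5]=3
(4, 5): arr[4]=5 > arr[5]=3

Total inversions: 10

The array has 10 inversion(s): (0,2), (0,5), (1,2), (1,3), (1,4), (1,5), (2,5), (3,4), (3,5), (4,5). Each pair (i,j) satisfies i < j and arr[i] > arr[j].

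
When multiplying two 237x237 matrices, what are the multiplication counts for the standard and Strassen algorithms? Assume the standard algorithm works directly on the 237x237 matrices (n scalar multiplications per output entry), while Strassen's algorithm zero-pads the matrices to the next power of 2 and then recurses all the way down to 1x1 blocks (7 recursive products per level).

Matrix multiplication for 237x237 matrices:

Strassen's algorithm requires power-of-2 dimensions. Pad 237x237 to 256x256 (next power of 2).

Standard algorithm: 237^3 = 13312053 multiplications
Strassen's algorithm: 7^(log2(256)) = 7^8 = 5764801 multiplications
Savings: 13312053 - 5764801 = 7547252 multiplications

Standard: 13312053 multiplications (237^3). Strassen: 5764801 multiplications (7^8, after padding to 256x256). Strassen reduces 8 recursive multiplications to 7 at each level.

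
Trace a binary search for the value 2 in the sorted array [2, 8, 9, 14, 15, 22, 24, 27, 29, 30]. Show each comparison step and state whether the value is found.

Binary search for 2 in [2, 8, 9, 14, 15, 22, 24, 27, 29, 30]:

lo=0, hi=9, mid=4, arr[mid]=15 -> 15 > 2, search left half
lo=0, hi=3, mid=1, arr[mid]=8 -> 8 > 2, search left half
lo=0, hi=0, mid=0, arr[mid]=2 -> Found target at index 0!

Binary search finds 2 at index 0 after 3 comparisons. The search repeatedly halves the search space by comparing with the middle element.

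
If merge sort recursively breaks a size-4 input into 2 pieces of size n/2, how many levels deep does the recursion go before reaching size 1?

For divide and conquer with division factor 2:

Problem sizes at each level:
Level 0: 4
Level 1: 2
Level 2: 1

The root is level 0 and the size-1 base case is level 2 (the tree spans levels 0 through 2, i.e. 3 levels counting the root), so the depth is the number of divisions: log_2(4) = 2

The recursion tree depth is log_2(4) = 2. At each level, the problem size is divided by 2, so it takes 2 divisions to reduce to a base case of size 1. The algorithm makes 2 recursive calls at each level.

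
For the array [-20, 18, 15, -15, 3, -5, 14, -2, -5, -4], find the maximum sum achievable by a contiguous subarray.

Using Kadane's algorithm on [-20, 18, 15, -15, 3, -5, 14, -2, -5, -4]:

Scanning through the array:
Position 1 (value 18): max_ending_here = 18, max_so_far = 18
Position 2 (value 15): max_ending_here = 33, max_so_far = 33
Position 3 (value -15): max_ending_here = 18, max_so_far = 33
Position 4 (value 3): max_ending_here = 21, max_so_far = 33
Position 5 (value -5): max_ending_here = 16, max_so_far = 33
Position 6 (value 14): max_ending_here = 30, max_so_far = 33
Position 7 (value -2): max_ending_here = 28, max_so_far = 33
Position 8 (value -5): max_ending_here = 23, max_so_far = 33
Position 9 (value -4): max_ending_here = 19, max_so_far = 33

Maximum subarray: [18, 15]
Maximum sum: 33

The maximum subarray is [18, 15] with sum 33. This subarray runs from index 1 to index 2.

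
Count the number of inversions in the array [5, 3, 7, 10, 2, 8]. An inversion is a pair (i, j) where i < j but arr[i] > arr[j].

Finding inversions in [5, 3, 7, 10, 2, 8]:

(0, 1): arr[0]=5 > arr[1]=3
(0, 4): arr[0]=5 > arr[4]=2
(1, 4): arr[1]=3 > arr[4]=2
(2, 4): arr[2]=7 > arr[4]=2
(3, 4): arr[3]=10 > arr[4]=2
(3, 5): arr[3]=10 > arr[5]=8

Total inversions: 6

The array has 6 inversion(s): (0,1), (0,4), (1,4), (2,4), (3,4), (3,5). Each pair (i,j) satisfies i < j and arr[i] > arr[j].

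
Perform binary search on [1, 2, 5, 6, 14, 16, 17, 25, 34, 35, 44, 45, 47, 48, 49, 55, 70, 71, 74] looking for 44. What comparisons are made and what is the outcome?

Binary search for 44 in [1, 2, 5, 6, 14, 16, 17, 25, 34, 35, 44, 45, 47, 48, 49, 55, 70, 71, 74]:

lo=0, hi=18, mid=9, arr[mid]=35 -> 35 < 44, search right half
lo=10, hi=18, mid=14, arr[mid]=49 -> 49 > 44, search left half
lo=10, hi=13, mid=11, arr[mid]=45 -> 45 > 44, search left half
lo=10, hi=10, mid=10, arr[mid]=44 -> Found target at index 10!

Binary search finds 44 at index 10 after 4 comparisons. The search repeatedly halves the search space by comparing with the middle element.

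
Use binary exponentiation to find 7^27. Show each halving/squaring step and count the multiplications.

Computing 7^27 by squaring (build up from 7^1; each line after the first costs one multiplication):

7^1 = 7
7^2 = (7^1)^2 = 7^2 = 49
7^3 = 7 * 7^2 = 7 * 49 = 343
7^6 = (7^3)^2 = 343^2 = 117649
7^12 = (7^6)^2 = 117649^2 = 13841287201
7^13 = 7 * 7^12 = 7 * 13841287201 = 96889010407
7^26 = (7^13)^2 = 96889010407^2 = 9387480337647754305649
7^27 = 7 * 7^26 = 7 * 9387480337647754305649 = 65712362363534280139543

Result: 65712362363534280139543
Multiplications needed: 7 (7 lines after 7^1)

7^27 = 65712362363534280139543. Using exponentiation by squaring, this requires 7 multiplications. The key idea: if the exponent is even, square the half-power; if odd, multiply by the base once.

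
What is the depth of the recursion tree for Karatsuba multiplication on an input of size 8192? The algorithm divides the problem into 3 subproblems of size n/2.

For divide and conquer with division factor 2:

Problem sizes at each level:
Level 0: 8192
Level 1: 4096
Level 2: 2048
Level 3: 1024
Level 4: 512
Level 5: 256
Level 6: 128
Level 7: 64
Level 8: 32
Level 9: 16
Level 10: 8
Level 11: 4
Level 12: 2
Level 13: 1

The root is level 0 and the size-1 base case is level 13 (the tree spans levels 0 through 13, i.e. 14 levels counting the root), so the depth is the number of divisions: log_2(8192) = 13

The recursion tree depth is log_2(8192) = 13. At each level, the problem size is divided by 2, so it takes 13 divisions to reduce to a base case of size 1. The algorithm makes 3 recursive calls at each level.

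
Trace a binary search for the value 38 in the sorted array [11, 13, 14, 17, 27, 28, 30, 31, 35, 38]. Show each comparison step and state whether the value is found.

Binary search for 38 in [11, 13, 14, 17, 27, 28, 30, 31, 35, 38]:

lo=0, hi=9, mid=4, arr[mid]=27 -> 27 < 38, search right half
lo=5, hi=9, mid=7, arr[mid]=31 -> 31 < 38, search right half
lo=8, hi=9, mid=8, arr[mid]=35 -> 35 < 38, search right half
lo=9, hi=9, mid=9, arr[mid]=38 -> Found target at index 9!

Binary search finds 38 at index 9 after 4 comparisons. The search repeatedly halves the search space by comparing with the middle element.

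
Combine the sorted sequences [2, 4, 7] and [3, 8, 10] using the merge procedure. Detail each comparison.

Merging process:

Compare 2 vs 3: take 2 from left. Merged: [2]
Compare 4 vs 3: take 3 from right. Merged: [2, 3]
Compare 4 vs 8: take 4 from left. Merged: [2, 3, 4]
Compare 7 vs 8: take 7 from left. Merged: [2, 3, 4, 7]
Append remaining from right: [8, 10]. Merged: [2, 3, 4, 7, 8, 10]

Final merged array: [2, 3, 4, 7, 8, 10]
Total comparisons: 4

The merged array is [2, 3, 4, 7, 8, 10], requiring 4 comparisons. The merge step runs in O(n) time where n is the total number of elements.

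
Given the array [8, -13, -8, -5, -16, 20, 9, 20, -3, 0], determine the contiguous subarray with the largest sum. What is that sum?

Using Kadane's algorithm on [8, -13, -8, -5, -16, 20, 9, 20, -3, 0]:

Scanning through the array:
Position 1 (value -13): max_ending_here = -5, max_so_far = 8
Position 2 (value -8): max_ending_here = -8, max_so_far = 8
Position 3 (value -5): max_ending_here = -5, max_so_far = 8
Position 4 (value -16): max_ending_here = -16, max_so_far = 8
Position 5 (value 20): max_ending_here = 20, max_so_far = 20
Position 6 (value 9): max_ending_here = 29, max_so_far = 29
Position 7 (value 20): max_ending_here = 49, max_so_far = 49
Position 8 (value -3): max_ending_here = 46, max_so_far = 49
Position 9 (value 0): max_ending_here = 46, max_so_far = 49

Maximum subarray: [20, 9, 20]
Maximum sum: 49

The maximum subarray is [20, 9, 20] with sum 49. This subarray runs from index 5 to index 7.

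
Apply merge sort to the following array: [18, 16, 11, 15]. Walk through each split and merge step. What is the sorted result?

Merge sort trace:

Split: [18, 16, 11, 15] -> [18, 16] and [11, 15]
  Split: [18, 16] -> [18] and [16]
  Merge: [18] + [16] -> [16, 18]
  Split: [11, 15] -> [11] and [15]
  Merge: [11] + [15] -> [11, 15]
Merge: [16, 18] + [11, 15] -> [11, 15, 16, 18]

Final sorted array: [11, 15, 16, 18]

The merge sort proceeds by recursively splitting the array and merging sorted halves.
After all merges, the sorted array is [11, 15, 16, 18].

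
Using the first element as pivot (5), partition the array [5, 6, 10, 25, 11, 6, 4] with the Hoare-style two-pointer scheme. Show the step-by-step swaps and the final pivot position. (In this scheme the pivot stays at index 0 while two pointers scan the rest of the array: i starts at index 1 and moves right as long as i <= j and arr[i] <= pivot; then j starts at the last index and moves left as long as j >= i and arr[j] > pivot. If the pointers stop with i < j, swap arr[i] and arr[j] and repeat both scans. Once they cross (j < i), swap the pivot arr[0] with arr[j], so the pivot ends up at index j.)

Hoare-style two-pointer partition with pivot = 5:

Initial array: [5, 6, 10, 25, 11, 6, 4]

Pointers start at i = 1, j = 6.
i stops at index 1 (arr[1]=6 > 5), j stops at index 6 (arr[6]=4 <= 5): swap arr[1] and arr[6], array becomes [5, 4, 10, 25, 11, 6, 6]
i ends at 2, j ends at 1: the pointers have crossed (j < i), so scanning stops.

Swap pivot arr[0] with arr[1] to place pivot at position 1: [4, 5, 10, 25, 11, 6, 6]
Pivot position: 1

After partitioning with pivot 5, the array becomes [4, 5, 10, 25, 11, 6, 6]. The pivot is placed at index 1. All elements to the left of the pivot are <= 5, and all elements to the right are > 5.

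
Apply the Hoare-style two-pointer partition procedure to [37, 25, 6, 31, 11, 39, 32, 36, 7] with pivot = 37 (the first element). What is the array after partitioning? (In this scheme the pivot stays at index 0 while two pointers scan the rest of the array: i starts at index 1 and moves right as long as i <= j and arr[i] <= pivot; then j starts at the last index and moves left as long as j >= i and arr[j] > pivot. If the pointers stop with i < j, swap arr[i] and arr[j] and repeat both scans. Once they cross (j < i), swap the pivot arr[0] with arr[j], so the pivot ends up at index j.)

Hoare-style two-pointer partition with pivot = 37:

Initial array: [37, 25, 6, 31, 11, 39, 32, 36, 7]

Pointers start at i = 1, j = 8.
i stops at index 5 (arr[5]=39 > 37), j stops at index 8 (arr[8]=7 <= 37): swap arr[5] and arr[8], array becomes [37, 25, 6, 31, 11, 7, 32, 36, 39]
i ends at 8, j ends at 7: the pointers have crossed (j < i), so scanning stops.

Swap pivot arr[0] with arr[7] to place pivot at position 7: [36, 25, 6, 31, 11, 7, 32, 37, 39]
Pivot position: 7

After partitioning with pivot 37, the array becomes [36, 25, 6, 31, 11, 7, 32, 37, 39]. The pivot is placed at index 7. All elements to the left of the pivot are <= 37, and all elements to the right are > 37.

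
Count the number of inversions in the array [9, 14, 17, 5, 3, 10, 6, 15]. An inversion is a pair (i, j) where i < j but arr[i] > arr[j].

Finding inversions in [9, 14, 17, 5, 3, 10, 6, 15]:

(0, 3): arr[0]=9 > arr[3]=5
(0, 4): arr[0]=9 > arr[4]=3
(0, 6): arr[0]=9 > arr[6]=6
(1, 3): arr[1]=14 > arr[3]=5
(1, 4): arr[1]=14 > arr[4]=3
(1, 5): arr[1]=14 > arr[5]=10
(1, 6): arr[1]=14 > arr[6]=6
(2, 3): arr[2]=17 > arr[3]=5
(2, 4): arr[2]=17 > arr[4]=3
(2, 5): arr[2]=17 > arr[5]=10
(2, 6): arr[2]=17 > arr[6]=6
(2, 7): arr[2]=17 > arr[7]=15
(3, 4): arr[3]=5 > arr[4]=3
(5, 6): arr[5]=10 > arr[6]=6

Total inversions: 14

The array has 14 inversion(s): (0,3), (0,4), (0,6), (1,3), (1,4), (1,5), (1,6), (2,3), (2,4), (2,5), (2,6), (2,7), (3,4), (5,6). Each pair (i,j) satisfies i < j and arr[i] > arr[j].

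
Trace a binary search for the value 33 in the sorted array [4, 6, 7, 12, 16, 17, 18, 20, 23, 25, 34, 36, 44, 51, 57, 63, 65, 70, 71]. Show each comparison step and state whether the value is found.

Binary search for 33 in [4, 6, 7, 12, 16, 17, 18, 20, 23, 25, 34, 36, 44, 51, 57, 63, 65, 70, 71]:

lo=0, hi=18, mid=9, arr[mid]=25 -> 25 < 33, search right half
lo=10, hi=18, mid=14, arr[mid]=57 -> 57 > 33, search left half
lo=10, hi=13, mid=11, arr[mid]=36 -> 36 > 33, search left half
lo=10, hi=10, mid=10, arr[mid]=34 -> 34 > 33, search left half
lo=10 > hi=9, target 33 not found

Binary search determines that 33 is not in the array after 4 comparisons. The search space was exhausted without finding the target.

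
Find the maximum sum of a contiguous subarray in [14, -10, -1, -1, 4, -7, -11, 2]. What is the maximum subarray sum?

Using Kadane's algorithm on [14, -10, -1, -1, 4, -7, -11, 2]:

Scanning through the array:
Position 1 (value -10): max_ending_here = 4, max_so_far = 14
Position 2 (value -1): max_ending_here = 3, max_so_far = 14
Position 3 (value -1): max_ending_here = 2, max_so_far = 14
Position 4 (value 4): max_ending_here = 6, max_so_far = 14
Position 5 (value -7): max_ending_here = -1, max_so_far = 14
Position 6 (value -11): max_ending_here = -11, max_so_far = 14
Position 7 (value 2): max_ending_here = 2, max_so_far = 14

Maximum subarray: [14]
Maximum sum: 14

The maximum subarray is [14] with sum 14. This subarray runs from index 0 to index 0.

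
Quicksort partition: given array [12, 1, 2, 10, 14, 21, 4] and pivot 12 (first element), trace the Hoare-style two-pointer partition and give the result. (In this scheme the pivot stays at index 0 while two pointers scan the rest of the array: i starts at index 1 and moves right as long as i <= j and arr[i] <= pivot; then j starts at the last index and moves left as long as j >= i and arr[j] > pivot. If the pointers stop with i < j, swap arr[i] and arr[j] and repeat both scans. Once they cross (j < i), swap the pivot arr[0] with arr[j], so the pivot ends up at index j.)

Hoare-style two-pointer partition with pivot = 12:

Initial array: [12, 1, 2, 10, 14, 21, 4]

Pointers start at i = 1, j = 6.
i stops at index 4 (arr[4]=14 > 12), j stops at index 6 (arr[6]=4 <= 12): swap arr[4] and arr[6], array becomes [12, 1, 2, 10, 4, 21, 14]
i ends at 5, j ends at 4: the pointers have crossed (j < i), so scanning stops.

Swap pivot arr[0] with arr[4] to place pivot at position 4: [4, 1, 2, 10, 12, 21, 14]
Pivot position: 4

After partitioning with pivot 12, the array becomes [4, 1, 2, 10, 12, 21, 14]. The pivot is placed at index 4. All elements to the left of the pivot are <= 12, and all elements to the right are > 12.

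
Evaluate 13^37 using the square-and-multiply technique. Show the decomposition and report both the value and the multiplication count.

Computing 13^37 by squaring (build up from 13^1; each line after the first costs one multiplication):

13^1 = 13
13^2 = (13^1)^2 = 13^2 = 169
13^4 = (13^2)^2 = 169^2 = 28561
13^8 = (13^4)^2 = 28561^2 = 815730721
13^9 = 13 * 13^8 = 13 * 815730721 = 10604499373
13^18 = (13^9)^2 = 10604499373^2 = 112455406951957393129
13^36 = (13^18)^2 = 112455406951957393129^2 = 12646218552730347184269489080961456410641
13^37 = 13 * 13^36 = 13 * 12646218552730347184269489080961456410641 = 164400841185494513395503358052498933338333

Result: 164400841185494513395503358052498933338333
Multiplications needed: 7 (7 lines after 13^1)

13^37 = 164400841185494513395503358052498933338333. Using exponentiation by squaring, this requires 7 multiplications. The key idea: if the exponent is even, square the half-power; if odd, multiply by the base once.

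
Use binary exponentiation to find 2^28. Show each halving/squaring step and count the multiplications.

Computing 2^28 by squaring (build up from 2^1; each line after the first costs one multiplication):

2^1 = 2
2^2 = (2^1)^2 = 2^2 = 4
2^3 = 2 * 2^2 = 2 * 4 = 8
2^6 = (2^3)^2 = 8^2 = 64
2^7 = 2 * 2^6 = 2 * 64 = 128
2^14 = (2^7)^2 = 128^2 = 16384
2^28 = (2^14)^2 = 16384^2 = 268435456

Result: 268435456
Multiplications needed: 6 (6 lines after 2^1)

2^28 = 268435456. Using exponentiation by squaring, this requires 6 multiplications. The key idea: if the exponent is even, square the half-power; if odd, multiply by the base once.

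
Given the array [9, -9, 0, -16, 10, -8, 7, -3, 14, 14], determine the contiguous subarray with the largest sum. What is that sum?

Using Kadane's algorithm on [9, -9, 0, -16, 10, -8, 7, -3, 14, 14]:

Scanning through the array:
Position 1 (value -9): max_ending_here = 0, max_so_far = 9
Position 2 (value 0): max_ending_here = 0, max_so_far = 9
Position 3 (value -16): max_ending_here = -16, max_so_far = 9
Position 4 (value 10): max_ending_here = 10, max_so_far = 10
Position 5 (value -8): max_ending_here = 2, max_so_far = 10
Position 6 (value 7): max_ending_here = 9, max_so_far = 10
Position 7 (value -3): max_ending_here = 6, max_so_far = 10
Position 8 (value 14): max_ending_here = 20, max_so_far = 20
Position 9 (value 14): max_ending_here = 34, max_so_far = 34

Maximum subarray: [10, -8, 7, -3, 14, 14]
Maximum sum: 34

The maximum subarray is [10, -8, 7, -3, 14, 14] with sum 34. This subarray runs from index 4 to index 9.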